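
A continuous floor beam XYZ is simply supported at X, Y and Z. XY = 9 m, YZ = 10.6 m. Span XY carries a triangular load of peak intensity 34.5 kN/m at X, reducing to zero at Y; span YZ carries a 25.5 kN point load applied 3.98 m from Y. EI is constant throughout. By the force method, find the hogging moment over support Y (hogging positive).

Release continuity at Y by inserting a hinge; the redundant is the internal moment M_Y. The primary structure is two simply-supported spans XY and YZ.
Discontinuity in slope at Y on the released structure — sum the simple-span end rotations:
  span XY: triangular load, peak 34.5: 7w₀L³/(360EI) = 489/EI
  span YZ: point load 25.5 at a = 3.98: Pab(L + b)/(6LEI) = 181.9/EI
  relative rotation θ_0 = (489 + 181.9)/EI = 670.9/EI
A unit hogging moment at Y produces rotation L₁/(3EI) + L₂/(3EI) = 6.533/EI.
Compatibility: M_Y·(L₁+L₂)/(3EI) = θ_0, giving M_Y = 102.7 kN·m (hogging).

M_Y = 102.7 kN·m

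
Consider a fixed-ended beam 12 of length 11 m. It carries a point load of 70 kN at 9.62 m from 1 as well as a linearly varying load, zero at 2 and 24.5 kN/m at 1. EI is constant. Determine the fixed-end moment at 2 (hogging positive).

M_2 = 172.7 kN·m

Release both end moments; the primary structure is a simply-supported span 12 with redundants M_1 and M_2.
Simple-span end rotations at 1 and 2 under the given loads:
  at 1: point load 70 at a = 9.62: Pab(L + b)/(6LEI) = 174.3/EI
  at 2: point load 70 at a = 9.62: Pab(L + a)/(6LEI) = 290.3/EI
  at 1: triangular load, peak 24.5: w₀L³/(45EI) = 724.7/EI
  at 2: triangular load, peak 24.5: 7w₀L³/(360EI) = 634.1/EI
  θ_10 = 899/EI,  θ_20 = 924.4/EI
Flexibility coefficients: a unit moment at one end gives L/(3EI) there and L/(6EI) at the far end, so f₁₁ = f₂₂ = 3.667/EI and f₁₂ = f₂₁ = 1.833/EI.
Compatibility — zero rotation at each built-in end:
  3.667 M_1 + 1.833 M_2 = 899
  1.833 M_1 + 3.667 M_2 = 924.4
Solving the pair gives M_1 = 158.8 kN·m and M_2 = 172.7 kN·m (hogging).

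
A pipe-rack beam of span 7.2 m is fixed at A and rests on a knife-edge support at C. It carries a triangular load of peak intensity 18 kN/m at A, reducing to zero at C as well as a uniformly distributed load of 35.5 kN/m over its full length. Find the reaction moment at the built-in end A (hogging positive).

Take the reaction at C as the redundant and release it; the primary structure is a cantilever fixed at A.
Deflection at C on the released cantilever, summing each load's contribution:
  triangular load, peak 18 at the fixed end: w₀L⁴/(30EI) = 1612/EI
  UDL 35.5: wL⁴/(8EI) = 11925/EI
  δ_0 = 13538/EI
Flexibility coefficient — unit upward force at C: δ_{CC} = L³/(3EI) = 124.4/EI.
The prop prevents deflection at C: R_C = δ_0/δ_{CC} = 13538/124.4 = 108.8 kN.
Moment equilibrium about A: M_A = Σ(load moments about A) − R_C·L = 1076 − 108.8×7.2 = 292.2 kN·m.

M_A = 292.2 kN·m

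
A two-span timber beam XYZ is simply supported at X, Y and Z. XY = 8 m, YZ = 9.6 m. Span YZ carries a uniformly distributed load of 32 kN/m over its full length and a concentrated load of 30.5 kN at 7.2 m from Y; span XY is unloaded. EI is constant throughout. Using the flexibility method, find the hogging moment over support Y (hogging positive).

Take M_Y as the redundant. Released structure: two simple spans XY and YZ with a hinge at Y.
Discontinuity in slope at Y on the released structure — sum the simple-span end rotations:
  span YZ: UDL 32: wL³/(24EI) = 1180/EI
  span YZ: point load 30.5 at a = 7.2: Pab(L + b)/(6LEI) = 109.8/EI
  relative rotation θ_0 = (0 + 1289)/EI = 1289/EI
A unit hogging moment at Y produces rotation L₁/(3EI) + L₂/(3EI) = 5.867/EI.
Slope continuity at Y: θ_0 = M_Y·5.867/EI, so M_Y = 1289/5.867 = 219.8 kN·m (hogging).

M_Y = 219.8 kN·m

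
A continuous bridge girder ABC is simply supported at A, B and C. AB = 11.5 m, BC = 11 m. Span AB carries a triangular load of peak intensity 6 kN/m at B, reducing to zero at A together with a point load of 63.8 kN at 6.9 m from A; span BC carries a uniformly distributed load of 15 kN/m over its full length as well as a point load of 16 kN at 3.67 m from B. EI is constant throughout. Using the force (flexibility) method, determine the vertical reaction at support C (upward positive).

R_C = 67.3 kN

Insert a hinge at B; M_B is the redundant, and each span becomes simply supported.
Rotations at B on the released spans (each span's end-slope, ×1/EI):
  span AB: triangular load, peak 6: w₀L³/(45EI) = 202.8/EI
  span AB: point load 63.8 at a = 6.9: Pab(L + a)/(6LEI) = 540/EI
  span BC: UDL 15: wL³/(24EI) = 831.9/EI
  span BC: point load 16 at a = 3.67: Pab(L + b)/(6LEI) = 119.5/EI
  relative rotation θ_0 = (742.8 + 951.4)/EI = 1694/EI
A unit hogging moment at B produces rotation L₁/(3EI) + L₂/(3EI) = 7.5/EI.
Slope continuity at B: θ_0 = M_B·7.5/EI, so M_B = 1694/7.5 = 225.9 kN·m (hogging).
Span BC, ΣM about C: R_B^{BC}·11 = 1025 + 225.9, so R_B^{BC} = 113.7 kN and R_C = 181 − 113.7 = 67.3 kN.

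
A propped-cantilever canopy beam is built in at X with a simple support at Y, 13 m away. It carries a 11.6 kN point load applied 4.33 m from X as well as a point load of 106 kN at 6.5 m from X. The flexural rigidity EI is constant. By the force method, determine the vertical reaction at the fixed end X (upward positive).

R_X = 82.76 kN

Take the reaction at Y as the redundant and release it; the primary structure is a cantilever fixed at X.
Downward deflection at the released point Y due to the loads:
  point load 11.6 at a = 4.33: Pa²(3L − a)/(6EI) = 1257/EI
  point load 106 at a = 6.5: Pa²(3L − a)/(6EI) = 24259/EI
  δ_0 = 25515/EI
Tip deflection under a unit load at Y: L³/(3EI) = 732.3/EI.
Compatibility at Y: δ_0 − R_Y·δ_{YY} = 0, so R_Y = 25515/732.3 = 34.84 kN.
Vertical equilibrium: R_X = ΣP − R_Y = 117.6 − 34.84 = 82.76 kN.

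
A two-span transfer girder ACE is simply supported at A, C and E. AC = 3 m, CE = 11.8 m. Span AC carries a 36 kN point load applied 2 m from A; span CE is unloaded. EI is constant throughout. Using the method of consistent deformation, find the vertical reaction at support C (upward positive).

R_C = 25.69 kN

Release continuity at C by inserting a hinge; the redundant is the internal moment M_C. The primary structure is two simply-supported spans AC and CE.
End slopes at the hinge C, treating each span as simply supported:
  span AC: point load 36 at a = 2: Pab(L + a)/(6LEI) = 20/EI
  relative rotation θ_0 = (20 + 0)/EI = 20/EI
A unit hogging moment at C produces rotation L₁/(3EI) + L₂/(3EI) = 4.933/EI.
Slope continuity at C: θ_0 = M_C·4.933/EI, so M_C = 20/4.933 = 4.054 kN·m (hogging).
Span AC, ΣM about A with M_C applied at C: R_C^{AC}·3 = 72 + 4.054, so R_C^{AC} = 25.35 kN and R_A = 36 − 25.35 = 10.65 kN.
Span CE, ΣM about E: R_C^{CE}·11.8 = 0 + 4.054, so R_C^{CE} = 0.3436 kN and R_E = 0 − 0.3436 = -0.3436 kN.
R_C = 25.35 + 0.3436 = 25.69 kN.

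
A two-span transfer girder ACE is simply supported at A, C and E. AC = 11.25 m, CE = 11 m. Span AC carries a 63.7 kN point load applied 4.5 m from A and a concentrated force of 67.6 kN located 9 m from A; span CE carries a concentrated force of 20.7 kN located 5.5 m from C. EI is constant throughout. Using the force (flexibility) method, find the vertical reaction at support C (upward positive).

R_C = 114.6 kN

Take M_C as the redundant. Released structure: two simple spans AC and CE with a hinge at C.
Rotations at C on the released spans (each span's end-slope, ×1/EI):
  span AC: point load 63.7 at a = 4.5: Pab(L + a)/(6LEI) = 451.5/EI
  span AC: point load 67.6 at a = 9: Pab(L + a)/(6LEI) = 410.7/EI
  span CE: point load 20.7 at a = 5.5: Pab(L + b)/(6LEI) = 156.5/EI
  relative rotation θ_0 = (862.1 + 156.5)/EI = 1019/EI
A unit hogging moment at C produces rotation L₁/(3EI) + L₂/(3EI) = 7.417/EI.
Compatibility: M_C·(L₁+L₂)/(3EI) = θ_0, giving M_C = 137.4 kN·m (hogging).
Span AC, ΣM about A with M_C applied at C: R_C^{AC}·11.25 = 895 + 137.4, so R_C^{AC} = 91.77 kN and R_A = 131.3 − 91.77 = 39.53 kN.
Span CE, ΣM about E: R_C^{CE}·11 = 113.8 + 137.4, so R_C^{CE} = 22.84 kN and R_E = 20.7 − 22.84 = -2.136 kN.
R_C = 91.77 + 22.84 = 114.6 kN.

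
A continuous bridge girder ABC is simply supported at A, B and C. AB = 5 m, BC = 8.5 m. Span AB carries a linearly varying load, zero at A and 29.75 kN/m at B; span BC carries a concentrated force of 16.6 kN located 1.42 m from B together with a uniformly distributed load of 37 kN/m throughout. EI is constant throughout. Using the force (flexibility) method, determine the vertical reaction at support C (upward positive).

Release continuity at B by inserting a hinge; the redundant is the internal moment M_B. The primary structure is two simply-supported spans AB and BC.
End slopes at the hinge B, treating each span as simply supported:
  span AB: triangular load, peak 29.75: w₀L³/(45EI) = 82.64/EI
  span BC: point load 16.6 at a = 1.42: Pab(L + b)/(6LEI) = 50.98/EI
  span BC: UDL 37: wL³/(24EI) = 946.8/EI
  relative rotation θ_0 = (82.64 + 997.8)/EI = 1080/EI
A unit hogging moment at B produces rotation L₁/(3EI) + L₂/(3EI) = 4.5/EI.
Slope continuity at B: θ_0 = M_B·4.5/EI, so M_B = 1080/4.5 = 240.1 kN·m (hogging).
Span BC, ΣM about C: R_B^{BC}·8.5 = 1454 + 240.1, so R_B^{BC} = 199.3 kN and R_C = 331.1 − 199.3 = 131.8 kN.

R_C = 131.8 kN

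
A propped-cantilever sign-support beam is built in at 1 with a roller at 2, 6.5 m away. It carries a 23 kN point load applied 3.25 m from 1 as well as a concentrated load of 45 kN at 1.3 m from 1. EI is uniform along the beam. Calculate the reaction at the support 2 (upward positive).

Remove the prop at 2; the released (primary) structure is a cantilever built in at 1.
Deflection at 2 on the released cantilever, summing each load's contribution:
  point load 23 at a = 3.25: Pa²(3L − a)/(6EI) = 658/EI
  point load 45 at a = 1.3: Pa²(3L − a)/(6EI) = 230.7/EI
  δ_0 = 888.6/EI
Flexibility coefficient — unit upward force at 2: δ_{22} = L³/(3EI) = 91.54/EI.
The prop prevents deflection at 2: R_2 = δ_0/δ_{22} = 888.6/91.54 = 9.707 kN.

R_2 = 9.707 kN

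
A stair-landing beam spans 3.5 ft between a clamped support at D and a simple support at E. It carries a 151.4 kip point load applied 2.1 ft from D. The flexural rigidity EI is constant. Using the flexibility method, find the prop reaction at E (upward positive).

Take the reaction at E as the redundant and release it; the primary structure is a cantilever fixed at D.
Free-end deflection of the primary structure under the applied loading (downward +):
  point load 151.4 at a = 2.1: Pa²(3L − a)/(6EI) = 934.7/EI
Flexibility coefficient — unit upward force at E: δ_{EE} = L³/(3EI) = 14.29/EI.
The prop prevents deflection at E: R_E = δ_0/δ_{EE} = 934.7/14.29 = 65.4 kip.

R_E = 65.4 kip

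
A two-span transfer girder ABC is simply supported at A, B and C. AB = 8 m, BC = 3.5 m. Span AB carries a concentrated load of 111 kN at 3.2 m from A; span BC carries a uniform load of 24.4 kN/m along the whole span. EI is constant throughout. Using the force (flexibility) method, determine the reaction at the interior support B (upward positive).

Insert a hinge at B; M_B is the redundant, and each span becomes simply supported.
Discontinuity in slope at B on the released structure — sum the simple-span end rotations:
  span AB: point load 111 at a = 3.2: Pab(L + a)/(6LEI) = 397.8/EI
  span BC: UDL 24.4: wL³/(24EI) = 43.59/EI
  relative rotation θ_0 = (397.8 + 43.59)/EI = 441.4/EI
A unit hogging moment at B produces rotation L₁/(3EI) + L₂/(3EI) = 3.833/EI.
Compatibility: M_B·(L₁+L₂)/(3EI) = θ_0, giving M_B = 115.2 kN·m (hogging).
Span AB, ΣM about A with M_B applied at B: R_B^{AB}·8 = 355.2 + 115.2, so R_B^{AB} = 58.79 kN and R_A = 111 − 58.79 = 52.21 kN.
Span BC, ΣM about C: R_B^{BC}·3.5 = 149.4 + 115.2, so R_B^{BC} = 75.6 kN and R_C = 85.4 − 75.6 = 9.8 kN.
R_B = 58.79 + 75.6 = 134.4 kN.

R_B = 134.4 kN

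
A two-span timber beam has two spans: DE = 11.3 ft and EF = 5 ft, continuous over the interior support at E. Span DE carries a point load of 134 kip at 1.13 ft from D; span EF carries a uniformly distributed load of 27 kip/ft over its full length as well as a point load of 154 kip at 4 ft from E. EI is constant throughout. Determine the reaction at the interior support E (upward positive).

R_E = 140.7 kip

Release continuity at E by inserting a hinge; the redundant is the internal moment M_E. The primary structure is two simply-supported spans DE and EF.
Rotations at E on the released spans (each span's end-slope, ×1/EI):
  span DE: point load 134 at a = 1.13: Pab(L + a)/(6LEI) = 282.3/EI
  span EF: UDL 27: wL³/(24EI) = 140.6/EI
  span EF: point load 154 at a = 4: Pab(L + b)/(6LEI) = 123.2/EI
  relative rotation θ_0 = (282.3 + 263.8)/EI = 546.1/EI
A unit hogging moment at E produces rotation L₁/(3EI) + L₂/(3EI) = 5.433/EI.
Compatibility: M_E·(L₁+L₂)/(3EI) = θ_0, giving M_E = 100.5 kip·ft (hogging).
Span DE, ΣM about D with M_E applied at E: R_E^{DE}·11.3 = 151.4 + 100.5, so R_E^{DE} = 22.3 kip and R_D = 134 − 22.3 = 111.7 kip.
Span EF, ΣM about F: R_E^{EF}·5 = 491.5 + 100.5, so R_E^{EF} = 118.4 kip and R_F = 289 − 118.4 = 170.6 kip.
R_E = 22.3 + 118.4 = 140.7 kip.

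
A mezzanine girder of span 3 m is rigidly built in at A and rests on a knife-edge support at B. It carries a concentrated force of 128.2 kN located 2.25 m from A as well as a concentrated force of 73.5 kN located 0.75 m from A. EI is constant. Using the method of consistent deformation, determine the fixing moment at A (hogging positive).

M_A = 81.25 kN·m

Release the roller at B. Primary structure: cantilever fixed at A.
Primary-structure tip deflection at B by superposition:
  point load 128.2 at a = 2.25: Pa²(3L − a)/(6EI) = 730.1/EI
  point load 73.5 at a = 0.75: Pa²(3L − a)/(6EI) = 56.85/EI
  δ_0 = 787/EI
Flexibility coefficient — unit upward force at B: δ_{BB} = L³/(3EI) = 9/EI.
The prop prevents deflection at B: R_B = δ_0/δ_{BB} = 787/9 = 87.44 kN.
Moment equilibrium about A: M_A = Σ(load moments about A) − R_B·L = 343.6 − 87.44×3 = 81.25 kN·m.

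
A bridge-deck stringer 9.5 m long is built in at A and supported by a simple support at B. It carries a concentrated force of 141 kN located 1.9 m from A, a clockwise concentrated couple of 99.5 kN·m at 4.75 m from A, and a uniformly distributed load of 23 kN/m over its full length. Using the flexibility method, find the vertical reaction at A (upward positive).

Remove the prop at B; the released (primary) structure is a cantilever built in at A.
Deflection at B on the released cantilever, summing each load's contribution:
  point load 141 at a = 1.9: Pa²(3L − a)/(6EI) = 2257/EI
  clockwise couple 99.5 at a = 4.75: M₀a(2L − a)/(2EI) = 3367/EI
  UDL 23: wL⁴/(8EI) = 23417/EI
  δ_0 = 29041/EI
Flexibility coefficient — unit upward force at B: δ_{BB} = L³/(3EI) = 285.8/EI.
The prop prevents deflection at B: R_B = δ_0/δ_{BB} = 29041/285.8 = 101.6 kN.
Vertical equilibrium: R_A = ΣP − R_B = 359.5 − 101.6 = 257.9 kN.

R_A = 257.9 kN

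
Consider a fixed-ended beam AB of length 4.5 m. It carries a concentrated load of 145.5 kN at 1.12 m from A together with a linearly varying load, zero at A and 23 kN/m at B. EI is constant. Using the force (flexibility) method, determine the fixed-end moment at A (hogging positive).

Release both end moments; the primary structure is a simply-supported span AB with redundants M_A and M_B.
On the primary (simply-supported) span, the end slopes from the loading are:
  at A: point load 145.5 at a = 1.12: Pab(L + b)/(6LEI) = 160.8/EI
  at B: point load 145.5 at a = 1.12: Pab(L + a)/(6LEI) = 114.6/EI
  at A: triangular load, peak 23: 7w₀L³/(360EI) = 40.75/EI
  at B: triangular load, peak 23: w₀L³/(45EI) = 46.58/EI
  θ_A0 = 201.5/EI,  θ_B0 = 161.2/EI
Flexibility coefficients: a unit moment at one end gives L/(3EI) there and L/(6EI) at the far end, so f₁₁ = f₂₂ = 1.5/EI and f₁₂ = f₂₁ = 0.75/EI.
Compatibility — zero rotation at each built-in end:
  1.5 M_A + 0.75 M_B = 201.5
  0.75 M_A + 1.5 M_B = 161.2
Solving the pair gives M_A = 107.5 kN·m and M_B = 53.75 kN·m (hogging).

M_A = 107.5 kN·m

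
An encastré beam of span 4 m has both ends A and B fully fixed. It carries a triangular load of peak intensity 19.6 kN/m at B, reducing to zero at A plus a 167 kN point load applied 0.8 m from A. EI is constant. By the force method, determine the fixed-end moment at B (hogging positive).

Release both end moments; the primary structure is a simply-supported span AB with redundants M_A and M_B.
Simple-span end rotations at A and B under the given loads:
  at A: triangular load, peak 19.6: 7w₀L³/(360EI) = 24.39/EI
  at B: triangular load, peak 19.6: w₀L³/(45EI) = 27.88/EI
  at A: point load 167 at a = 0.8: Pab(L + b)/(6LEI) = 128.3/EI
  at B: point load 167 at a = 0.8: Pab(L + a)/(6LEI) = 85.5/EI
  θ_A0 = 152.6/EI,  θ_B0 = 113.4/EI
Flexibility coefficients: a unit moment at one end gives L/(3EI) there and L/(6EI) at the far end, so f₁₁ = f₂₂ = 1.333/EI and f₁₂ = f₂₁ = 0.6667/EI.
Compatibility — zero rotation at each built-in end:
  1.333 M_A + 0.6667 M_B = 152.6
  0.6667 M_A + 1.333 M_B = 113.4
Solving the pair gives M_A = 95.96 kN·m and M_B = 37.06 kN·m (hogging).

M_B = 37.06 kN·m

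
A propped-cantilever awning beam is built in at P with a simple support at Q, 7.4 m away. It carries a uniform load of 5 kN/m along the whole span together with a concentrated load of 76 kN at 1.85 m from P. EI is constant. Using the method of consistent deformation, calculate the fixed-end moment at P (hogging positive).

Remove the prop at Q; the released (primary) structure is a cantilever built in at P.
Downward deflection at the released point Q due to the loads:
  UDL 5: wL⁴/(8EI) = 1874/EI
  point load 76 at a = 1.85: Pa²(3L − a)/(6EI) = 882.2/EI
  δ_0 = 2756/EI
Tip deflection under a unit load at Q: L³/(3EI) = 135.1/EI.
The prop prevents deflection at Q: R_Q = δ_0/δ_{QQ} = 2756/135.1 = 20.41 kN.
Moment equilibrium about P: M_P = Σ(load moments about P) − R_Q·L = 277.5 − 20.41×7.4 = 126.5 kN·m.

M_P = 126.5 kN·m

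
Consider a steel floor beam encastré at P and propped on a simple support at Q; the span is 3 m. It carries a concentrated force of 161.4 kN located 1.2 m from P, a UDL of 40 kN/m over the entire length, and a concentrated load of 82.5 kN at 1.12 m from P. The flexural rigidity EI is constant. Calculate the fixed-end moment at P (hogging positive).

M_P = 185.1 kN·m

Release the roller at Q. Primary structure: cantilever fixed at P.
Primary-structure tip deflection at Q by superposition:
  point load 161.4 at a = 1.2: Pa²(3L − a)/(6EI) = 302.1/EI
  UDL 40: wL⁴/(8EI) = 405/EI
  point load 82.5 at a = 1.12: Pa²(3L − a)/(6EI) = 135.9/EI
  δ_0 = 843.1/EI
Tip deflection under a unit load at Q: L³/(3EI) = 9/EI.
The prop prevents deflection at Q: R_Q = δ_0/δ_{QQ} = 843.1/9 = 93.67 kN.
Moment equilibrium about P: M_P = Σ(load moments about P) − R_Q·L = 466.1 − 93.67×3 = 185.1 kN·m.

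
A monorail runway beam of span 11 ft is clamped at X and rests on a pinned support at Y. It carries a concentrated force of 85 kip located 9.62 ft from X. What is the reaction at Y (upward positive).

Choose R_Y as the redundant. The primary structure is the cantilever fixed at X.
Downward deflection at the released point Y due to the loads:
  point load 85 at a = 9.62: Pa²(3L − a)/(6EI) = 30652/EI
Tip deflection under a unit load at Y: L³/(3EI) = 443.7/EI.
Compatibility at Y: δ_0 − R_Y·δ_{YY} = 0, so R_Y = 30652/443.7 = 69.09 kip.

R_Y = 69.09 kip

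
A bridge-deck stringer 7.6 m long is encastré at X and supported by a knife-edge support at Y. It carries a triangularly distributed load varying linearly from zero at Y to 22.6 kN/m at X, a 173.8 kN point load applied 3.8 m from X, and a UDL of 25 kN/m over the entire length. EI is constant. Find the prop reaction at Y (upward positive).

Choose R_Y as the redundant. The primary structure is the cantilever fixed at X.
Free-end deflection of the primary structure under the applied loading (downward +):
  triangular load, peak 22.6 at the fixed end: w₀L⁴/(30EI) = 2513/EI
  point load 173.8 at a = 3.8: Pa²(3L − a)/(6EI) = 7947/EI
  UDL 25: wL⁴/(8EI) = 10426/EI
  δ_0 = 20886/EI
Flexibility coefficient — unit upward force at Y: δ_{YY} = L³/(3EI) = 146.3/EI.
The prop prevents deflection at Y: R_Y = δ_0/δ_{YY} = 20886/146.3 = 142.7 kN.

R_Y = 142.7 kN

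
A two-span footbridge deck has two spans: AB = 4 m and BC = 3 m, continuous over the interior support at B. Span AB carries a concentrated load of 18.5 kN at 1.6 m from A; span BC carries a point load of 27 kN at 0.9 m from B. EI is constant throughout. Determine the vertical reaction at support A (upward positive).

R_A = 7.775 kN

Release continuity at B by inserting a hinge; the redundant is the internal moment M_B. The primary structure is two simply-supported spans AB and BC.
Discontinuity in slope at B on the released structure — sum the simple-span end rotations:
  span AB: point load 18.5 at a = 1.6: Pab(L + a)/(6LEI) = 16.58/EI
  span BC: point load 27 at a = 0.9: Pab(L + b)/(6LEI) = 14.46/EI
  relative rotation θ_0 = (16.58 + 14.46)/EI = 31.03/EI
A unit hogging moment at B produces rotation L₁/(3EI) + L₂/(3EI) = 2.333/EI.
Slope continuity at B: θ_0 = M_B·2.333/EI, so M_B = 31.03/2.333 = 13.3 kN·m (hogging).
Span AB, ΣM about A with M_B applied at B: R_B^{AB}·4 = 29.6 + 13.3, so R_B^{AB} = 10.73 kN and R_A = 18.5 − 10.73 = 7.775 kN.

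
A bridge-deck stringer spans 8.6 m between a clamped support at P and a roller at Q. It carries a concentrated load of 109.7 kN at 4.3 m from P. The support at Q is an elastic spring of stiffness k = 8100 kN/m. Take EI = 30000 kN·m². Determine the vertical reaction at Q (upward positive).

R_Q = 33.69 kN

Choose R_Q as the redundant. The primary structure is the cantilever fixed at P.
Downward deflection at the released point Q due to the loads:
  point load 109.7 at a = 4.3: Pa²(3L − a)/(6EI) = 7268/EI
Tip deflection under a unit load at Q: L³/(3EI) = 212/EI.
With EI = 30000 kN·m²: δ_0 = 0.24228 m and δ_{QQ} = 0.007067 m/kN.
Compatibility — the spring shortens by R_Q/k under the reaction it provides: δ_0 − R_Q·δ_{QQ} = R_Q/k. With 1/k = 0.000123 m/kN, R_Q = δ_0 / (δ_{QQ} + 1/k) = 0.24228 / (0.007067 + 0.000123) = 33.69 kN.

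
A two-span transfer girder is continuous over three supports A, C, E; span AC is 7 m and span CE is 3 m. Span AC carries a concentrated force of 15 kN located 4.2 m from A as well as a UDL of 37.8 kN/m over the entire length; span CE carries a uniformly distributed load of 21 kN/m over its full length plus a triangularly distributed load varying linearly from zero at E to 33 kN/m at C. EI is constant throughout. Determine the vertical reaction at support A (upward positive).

Insert a hinge at C; M_C is the redundant, and each span becomes simply supported.
Discontinuity in slope at C on the released structure — sum the simple-span end rotations:
  span AC: point load 15 at a = 4.2: Pab(L + a)/(6LEI) = 47.04/EI
  span AC: UDL 37.8: wL³/(24EI) = 540.2/EI
  span CE: UDL 21: wL³/(24EI) = 23.62/EI
  span CE: triangular load, peak 33: w₀L³/(45EI) = 19.8/EI
  relative rotation θ_0 = (587.3 + 43.42)/EI = 630.7/EI
A unit hogging moment at C produces rotation L₁/(3EI) + L₂/(3EI) = 3.333/EI.
Slope continuity at C: θ_0 = M_C·3.333/EI, so M_C = 630.7/3.333 = 189.2 kN·m (hogging).
Span AC, ΣM about A with M_C applied at C: R_C^{AC}·7 = 989.1 + 189.2, so R_C^{AC} = 168.3 kN and R_A = 279.6 − 168.3 = 111.3 kN.

R_A = 111.3 kN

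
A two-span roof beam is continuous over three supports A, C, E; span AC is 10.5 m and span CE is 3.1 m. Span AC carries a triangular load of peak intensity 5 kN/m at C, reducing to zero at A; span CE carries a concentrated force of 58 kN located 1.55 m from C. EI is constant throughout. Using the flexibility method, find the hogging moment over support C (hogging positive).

M_C = 36.06 kN·m

Insert a hinge at C; M_C is the redundant, and each span becomes simply supported.
Rotations at C on the released spans (each span's end-slope, ×1/EI):
  span AC: triangular load, peak 5: w₀L³/(45EI) = 128.6/EI
  span CE: point load 58 at a = 1.55: Pab(L + b)/(6LEI) = 34.84/EI
  relative rotation θ_0 = (128.6 + 34.84)/EI = 163.5/EI
A unit hogging moment at C produces rotation L₁/(3EI) + L₂/(3EI) = 4.533/EI.
Compatibility: M_C·(L₁+L₂)/(3EI) = θ_0, giving M_C = 36.06 kN·m (hogging).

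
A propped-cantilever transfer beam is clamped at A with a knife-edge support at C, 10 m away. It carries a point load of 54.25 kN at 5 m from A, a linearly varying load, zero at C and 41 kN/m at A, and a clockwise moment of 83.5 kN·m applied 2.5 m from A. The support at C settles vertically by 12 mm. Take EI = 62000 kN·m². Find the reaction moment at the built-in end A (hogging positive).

M_A = 426.1 kN·m

Release the roller at C. Primary structure: cantilever fixed at A.
Deflection at C on the released cantilever, summing each load's contribution:
  point load 54.25 at a = 5: Pa²(3L − a)/(6EI) = 5651/EI
  triangular load, peak 41 at the fixed end: w₀L⁴/(30EI) = 13667/EI
  clockwise couple 83.5 at a = 2.5: M₀a(2L − a)/(2EI) = 1827/EI
  δ_0 = 21144/EI
Tip deflection under a unit load at C: L³/(3EI) = 333.3/EI.
With EI = 62000 kN·m²: δ_0 = 0.34104 m and δ_{CC} = 0.005376 m/kN.
Compatibility — the beam at C must follow the support down by 0.012 m: δ_0 − R_C·δ_{CC} = 0.012, so R_C = (0.34104 − 0.012)/0.005376 = 61.2 kN.
Moment equilibrium about A: M_A = Σ(load moments about A) − R_C·L = 1038 − 61.2×10 = 426.1 kN·m.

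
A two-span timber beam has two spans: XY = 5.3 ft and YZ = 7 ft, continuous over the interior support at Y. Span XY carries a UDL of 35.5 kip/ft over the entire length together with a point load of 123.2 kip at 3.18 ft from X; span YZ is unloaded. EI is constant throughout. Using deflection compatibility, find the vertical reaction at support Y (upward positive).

Insert a hinge at Y; M_Y is the redundant, and each span becomes simply supported.
End slopes at the hinge Y, treating each span as simply supported:
  span XY: UDL 35.5: wL³/(24EI) = 220.2/EI
  span XY: point load 123.2 at a = 3.18: Pab(L + a)/(6LEI) = 221.5/EI
  relative rotation θ_0 = (441.7 + 0)/EI = 441.7/EI
A unit hogging moment at Y produces rotation L₁/(3EI) + L₂/(3EI) = 4.1/EI.
Slope continuity at Y: θ_0 = M_Y·4.1/EI, so M_Y = 441.7/4.1 = 107.7 kip·ft (hogging).
Span XY, ΣM about X with M_Y applied at Y: R_Y^{XY}·5.3 = 890.4 + 107.7, so R_Y^{XY} = 188.3 kip and R_X = 311.4 − 188.3 = 123 kip.
Span YZ, ΣM about Z: R_Y^{YZ}·7 = 0 + 107.7, so R_Y^{YZ} = 15.39 kip and R_Z = 0 − 15.39 = -15.39 kip.
R_Y = 188.3 + 15.39 = 203.7 kip.

R_Y = 203.7 kip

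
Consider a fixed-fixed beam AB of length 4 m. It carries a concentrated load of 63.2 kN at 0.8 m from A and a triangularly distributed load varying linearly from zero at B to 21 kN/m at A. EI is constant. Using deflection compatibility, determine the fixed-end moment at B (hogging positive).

M_B = 19.29 kN·m

Take the two fixed-end moments M_A, M_B as redundants; the released structure is the simple span AB.
End rotations of the released simple span under the applied load (×1/EI):
  at A: point load 63.2 at a = 0.8: Pab(L + b)/(6LEI) = 48.54/EI
  at B: point load 63.2 at a = 0.8: Pab(L + a)/(6LEI) = 32.36/EI
  at A: triangular load, peak 21: w₀L³/(45EI) = 29.87/EI
  at B: triangular load, peak 21: 7w₀L³/(360EI) = 26.13/EI
  θ_A0 = 78.4/EI,  θ_B0 = 58.49/EI
Flexibility coefficients: a unit moment at one end gives L/(3EI) there and L/(6EI) at the far end, so f₁₁ = f₂₂ = 1.333/EI and f₁₂ = f₂₁ = 0.6667/EI.
Compatibility — zero rotation at each built-in end:
  1.333 M_A + 0.6667 M_B = 78.4
  0.6667 M_A + 1.333 M_B = 58.49
Solving the pair gives M_A = 49.16 kN·m and M_B = 19.29 kN·m (hogging).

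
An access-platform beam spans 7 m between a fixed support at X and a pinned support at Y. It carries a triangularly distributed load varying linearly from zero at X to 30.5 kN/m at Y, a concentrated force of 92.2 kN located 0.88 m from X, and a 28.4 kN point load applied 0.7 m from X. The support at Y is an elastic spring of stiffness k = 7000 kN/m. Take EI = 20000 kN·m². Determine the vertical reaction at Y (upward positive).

R_Y = 59.73 kN

Release the roller at Y. Primary structure: cantilever fixed at X.
Downward deflection at the released point Y due to the loads:
  triangular load, peak 30.5 at the free end: 11w₀L⁴/(120EI) = 6713/EI
  point load 92.2 at a = 0.88: Pa²(3L − a)/(6EI) = 239.4/EI
  point load 28.4 at a = 0.7: Pa²(3L − a)/(6EI) = 47.08/EI
  δ_0 = 6999/EI
Tip deflection under a unit load at Y: L³/(3EI) = 114.3/EI.
With EI = 20000 kN·m²: δ_0 = 0.34997 m and δ_{YY} = 0.005717 m/kN.
Compatibility — the spring shortens by R_Y/k under the reaction it provides: δ_0 − R_Y·δ_{YY} = R_Y/k. With 1/k = 0.000143 m/kN, R_Y = δ_0 / (δ_{YY} + 1/k) = 0.34997 / (0.005717 + 0.000143) = 59.73 kN.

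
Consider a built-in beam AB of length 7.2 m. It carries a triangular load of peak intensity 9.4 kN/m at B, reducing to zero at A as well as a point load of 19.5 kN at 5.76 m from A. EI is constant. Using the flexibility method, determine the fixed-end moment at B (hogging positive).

M_B = 42.34 kN·m

Release both end moments; the primary structure is a simply-supported span AB with redundants M_A and M_B.
On the primary (simply-supported) span, the end slopes from the loading are:
  at A: triangular load, peak 9.4: 7w₀L³/(360EI) = 68.22/EI
  at B: triangular load, peak 9.4: w₀L³/(45EI) = 77.97/EI
  at A: point load 19.5 at a = 5.76: Pab(L + b)/(6LEI) = 32.35/EI
  at B: point load 19.5 at a = 5.76: Pab(L + a)/(6LEI) = 48.52/EI
  θ_A0 = 100.6/EI,  θ_B0 = 126.5/EI
Flexibility coefficients: a unit moment at one end gives L/(3EI) there and L/(6EI) at the far end, so f₁₁ = f₂₂ = 2.4/EI and f₁₂ = f₂₁ = 1.2/EI.
Compatibility — zero rotation at each built-in end:
  2.4 M_A + 1.2 M_B = 100.6
  1.2 M_A + 2.4 M_B = 126.5
Solving the pair gives M_A = 20.74 kN·m and M_B = 42.34 kN·m (hogging).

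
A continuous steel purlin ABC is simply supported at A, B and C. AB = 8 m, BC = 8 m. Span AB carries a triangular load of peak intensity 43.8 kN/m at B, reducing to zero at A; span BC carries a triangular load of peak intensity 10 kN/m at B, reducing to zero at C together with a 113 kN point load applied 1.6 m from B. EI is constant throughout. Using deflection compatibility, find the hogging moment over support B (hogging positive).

M_B = 179.9 kN·m

Release continuity at B by inserting a hinge; the redundant is the internal moment M_B. The primary structure is two simply-supported spans AB and BC.
End slopes at the hinge B, treating each span as simply supported:
  span AB: triangular load, peak 43.8: w₀L³/(45EI) = 498.3/EI
  span BC: triangular load, peak 10: w₀L³/(45EI) = 113.8/EI
  span BC: point load 113 at a = 1.6: Pab(L + b)/(6LEI) = 347.1/EI
  relative rotation θ_0 = (498.3 + 460.9)/EI = 959.3/EI
A unit hogging moment at B produces rotation L₁/(3EI) + L₂/(3EI) = 5.333/EI.
Compatibility: M_B·(L₁+L₂)/(3EI) = θ_0, giving M_B = 179.9 kN·m (hogging).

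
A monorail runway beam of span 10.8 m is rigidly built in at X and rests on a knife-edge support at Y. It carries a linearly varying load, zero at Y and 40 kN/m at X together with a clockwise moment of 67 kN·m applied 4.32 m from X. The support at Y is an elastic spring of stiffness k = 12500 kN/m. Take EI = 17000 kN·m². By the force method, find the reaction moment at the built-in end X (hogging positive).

M_X = 315.4 kN·m

Remove the prop at Y; the released (primary) structure is a cantilever built in at X.
Deflection at Y on the released cantilever, summing each load's contribution:
  triangular load, peak 40 at the fixed end: w₀L⁴/(30EI) = 18140/EI
  clockwise couple 67 at a = 4.32: M₀a(2L − a)/(2EI) = 2501/EI
  δ_0 = 20641/EI
Flexibility coefficient — unit upward force at Y: δ_{YY} = L³/(3EI) = 419.9/EI.
With EI = 17000 kN·m²: δ_0 = 1.2142 m and δ_{YY} = 0.0247 m/kN.
Compatibility — the spring shortens by R_Y/k under the reaction it provides: δ_0 − R_Y·δ_{YY} = R_Y/k. With 1/k = 0.00008 m/kN, R_Y = δ_0 / (δ_{YY} + 1/k) = 1.2142 / (0.0247 + 0.00008) = 49 kN.
Moment equilibrium about X: M_X = Σ(load moments about X) − R_Y·L = 844.6 − 49×10.8 = 315.4 kN·m.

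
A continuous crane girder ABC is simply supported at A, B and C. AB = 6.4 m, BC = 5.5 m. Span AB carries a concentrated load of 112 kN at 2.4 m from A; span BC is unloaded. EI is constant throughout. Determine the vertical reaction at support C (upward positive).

Take M_B as the redundant. Released structure: two simple spans AB and BC with a hinge at B.
End slopes at the hinge B, treating each span as simply supported:
  span AB: point load 112 at a = 2.4: Pab(L + a)/(6LEI) = 246.4/EI
  relative rotation θ_0 = (246.4 + 0)/EI = 246.4/EI
A unit hogging moment at B produces rotation L₁/(3EI) + L₂/(3EI) = 3.967/EI.
Compatibility: M_B·(L₁+L₂)/(3EI) = θ_0, giving M_B = 62.12 kN·m (hogging).
Span BC, ΣM about C: R_B^{BC}·5.5 = 0 + 62.12, so R_B^{BC} = 11.29 kN and R_C = 0 − 11.29 = -11.29 kN.

R_C = -11.29 kN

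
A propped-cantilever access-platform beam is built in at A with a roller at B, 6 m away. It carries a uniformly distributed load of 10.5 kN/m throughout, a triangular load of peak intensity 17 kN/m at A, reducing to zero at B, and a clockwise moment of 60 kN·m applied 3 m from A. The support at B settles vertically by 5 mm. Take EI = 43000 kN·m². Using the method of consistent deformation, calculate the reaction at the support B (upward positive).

R_B = 42.09 kN

Remove the prop at B; the released (primary) structure is a cantilever built in at A.
Downward deflection at the released point B due to the loads:
  UDL 10.5: wL⁴/(8EI) = 1701/EI
  triangular load, peak 17 at the fixed end: w₀L⁴/(30EI) = 734.4/EI
  clockwise couple 60 at a = 3: M₀a(2L − a)/(2EI) = 810/EI
  δ_0 = 3245/EI
Flexibility coefficient — unit upward force at B: δ_{BB} = L³/(3EI) = 72/EI.
With EI = 43000 kN·m²: δ_0 = 0.075474 m and δ_{BB} = 0.001674 m/kN.
Compatibility — the beam at B must follow the support down by 0.005 m: δ_0 − R_B·δ_{BB} = 0.005, so R_B = (0.075474 − 0.005)/0.001674 = 42.09 kN.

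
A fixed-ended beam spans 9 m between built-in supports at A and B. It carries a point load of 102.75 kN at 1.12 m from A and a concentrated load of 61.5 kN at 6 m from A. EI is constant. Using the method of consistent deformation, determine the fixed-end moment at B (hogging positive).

M_B = 94.54 kN·m

Release both end moments; the primary structure is a simply-supported span AB with redundants M_A and M_B.
On the primary (simply-supported) span, the end slopes from the loading are:
  at A: point load 102.75 at a = 1.12: Pab(L + b)/(6LEI) = 283.5/EI
  at B: point load 102.75 at a = 1.12: Pab(L + a)/(6LEI) = 169.9/EI
  at A: point load 61.5 at a = 6: Pab(L + b)/(6LEI) = 246/EI
  at B: point load 61.5 at a = 6: Pab(L + a)/(6LEI) = 307.5/EI
  θ_A0 = 529.5/EI,  θ_B0 = 477.4/EI
Flexibility coefficients: a unit moment at one end gives L/(3EI) there and L/(6EI) at the far end, so f₁₁ = f₂₂ = 3/EI and f₁₂ = f₂₁ = 1.5/EI.
Compatibility — zero rotation at each built-in end:
  3 M_A + 1.5 M_B = 529.5
  1.5 M_A + 3 M_B = 477.4
Solving the pair gives M_A = 129.2 kN·m and M_B = 94.54 kN·m (hogging).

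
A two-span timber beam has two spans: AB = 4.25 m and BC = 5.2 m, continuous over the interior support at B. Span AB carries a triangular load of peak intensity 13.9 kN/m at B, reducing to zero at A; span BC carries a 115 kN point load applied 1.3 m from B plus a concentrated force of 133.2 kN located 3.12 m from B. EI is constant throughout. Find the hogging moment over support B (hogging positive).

M_B = 125.5 kN·m

Insert a hinge at B; M_B is the redundant, and each span becomes simply supported.
End slopes at the hinge B, treating each span as simply supported:
  span AB: triangular load, peak 13.9: w₀L³/(45EI) = 23.71/EI
  span BC: point load 115 at a = 1.3: Pab(L + b)/(6LEI) = 170.1/EI
  span BC: point load 133.2 at a = 3.12: Pab(L + b)/(6LEI) = 201.7/EI
  relative rotation θ_0 = (23.71 + 371.8)/EI = 395.5/EI
A unit hogging moment at B produces rotation L₁/(3EI) + L₂/(3EI) = 3.15/EI.
Slope continuity at B: θ_0 = M_B·3.15/EI, so M_B = 395.5/3.15 = 125.5 kN·m (hogging).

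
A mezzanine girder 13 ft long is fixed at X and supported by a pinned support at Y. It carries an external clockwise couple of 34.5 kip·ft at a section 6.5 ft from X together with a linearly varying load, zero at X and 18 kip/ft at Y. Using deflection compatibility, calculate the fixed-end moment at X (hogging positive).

M_X = 173.1 kip·ft

Take the reaction at Y as the redundant and release it; the primary structure is a cantilever fixed at X.
Free-end deflection of the primary structure under the applied loading (downward +):
  clockwise couple 34.5 at a = 6.5: M₀a(2L − a)/(2EI) = 2186/EI
  triangular load, peak 18 at the free end: 11w₀L⁴/(120EI) = 47126/EI
  δ_0 = 49312/EI
Tip deflection under a unit load at Y: L³/(3EI) = 732.3/EI.
Compatibility at Y: δ_0 − R_Y·δ_{YY} = 0, so R_Y = 49312/732.3 = 67.34 kip.
Moment equilibrium about X: M_X = Σ(load moments about X) − R_Y·L = 1048 − 67.34×13 = 173.1 kip·ft.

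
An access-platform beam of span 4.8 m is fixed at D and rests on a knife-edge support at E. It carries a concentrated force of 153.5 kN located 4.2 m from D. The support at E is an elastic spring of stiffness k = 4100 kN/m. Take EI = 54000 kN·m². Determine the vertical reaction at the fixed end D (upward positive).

Choose R_E as the redundant. The primary structure is the cantilever fixed at D.
Free-end deflection of the primary structure under the applied loading (downward +):
  point load 153.5 at a = 4.2: Pa²(3L − a)/(6EI) = 4603/EI
Flexibility coefficient — unit upward force at E: δ_{EE} = L³/(3EI) = 36.86/EI.
With EI = 54000 kN·m²: δ_0 = 0.085244 m and δ_{EE} = 0.000683 m/kN.
Compatibility — the spring shortens by R_E/k under the reaction it provides: δ_0 − R_E·δ_{EE} = R_E/k. With 1/k = 0.000244 m/kN, R_E = δ_0 / (δ_{EE} + 1/k) = 0.085244 / (0.000683 + 0.000244) = 92 kN.
Vertical equilibrium: R_D = ΣP − R_E = 153.5 − 92 = 61.5 kN.

R_D = 61.5 kN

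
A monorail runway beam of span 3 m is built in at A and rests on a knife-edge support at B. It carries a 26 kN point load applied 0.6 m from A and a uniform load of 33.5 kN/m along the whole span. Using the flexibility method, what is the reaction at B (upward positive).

Remove the prop at B; the released (primary) structure is a cantilever built in at A.
Primary-structure tip deflection at B by superposition:
  point load 26 at a = 0.6: Pa²(3L − a)/(6EI) = 13.1/EI
  UDL 33.5: wL⁴/(8EI) = 339.2/EI
  δ_0 = 352.3/EI
Tip deflection under a unit load at B: L³/(3EI) = 9/EI.
The prop prevents deflection at B: R_B = δ_0/δ_{BB} = 352.3/9 = 39.14 kN.

R_B = 39.14 kN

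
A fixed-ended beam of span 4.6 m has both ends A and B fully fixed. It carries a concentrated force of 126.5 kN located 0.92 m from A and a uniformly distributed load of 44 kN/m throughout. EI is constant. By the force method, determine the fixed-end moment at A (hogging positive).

Release both end moments; the primary structure is a simply-supported span AB with redundants M_A and M_B.
End rotations of the released simple span under the applied load (×1/EI):
  at A: point load 126.5 at a = 0.92: Pab(L + b)/(6LEI) = 128.5/EI
  at B: point load 126.5 at a = 0.92: Pab(L + a)/(6LEI) = 85.66/EI
  at A: UDL 44: wL³/(24EI) = 178.4/EI
  at B: UDL 44: wL³/(24EI) = 178.4/EI
  θ_A0 = 306.9/EI,  θ_B0 = 264.1/EI
Flexibility coefficients: a unit moment at one end gives L/(3EI) there and L/(6EI) at the far end, so f₁₁ = f₂₂ = 1.533/EI and f₁₂ = f₂₁ = 0.7667/EI.
Compatibility — zero rotation at each built-in end:
  1.533 M_A + 0.7667 M_B = 306.9
  0.7667 M_A + 1.533 M_B = 264.1
Solving the pair gives M_A = 152.1 kN·m and M_B = 96.21 kN·m (hogging).

M_A = 152.1 kN·m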